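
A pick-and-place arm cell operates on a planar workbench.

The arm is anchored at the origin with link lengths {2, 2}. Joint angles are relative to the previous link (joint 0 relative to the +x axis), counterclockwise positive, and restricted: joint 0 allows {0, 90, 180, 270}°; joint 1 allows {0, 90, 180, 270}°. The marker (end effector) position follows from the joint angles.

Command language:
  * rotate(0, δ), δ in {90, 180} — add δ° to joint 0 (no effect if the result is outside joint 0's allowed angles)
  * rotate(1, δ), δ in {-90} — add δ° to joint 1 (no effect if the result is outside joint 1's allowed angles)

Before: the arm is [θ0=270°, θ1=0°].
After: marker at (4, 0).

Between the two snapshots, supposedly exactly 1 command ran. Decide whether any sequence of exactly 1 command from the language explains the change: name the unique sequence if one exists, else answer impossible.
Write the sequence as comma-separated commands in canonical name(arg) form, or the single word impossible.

rotate(0, 90)

from: [θ0=270°, θ1=0°]
1. rotate(0, 90) → [θ0=0°, θ1=0°]
uniquely the one of 3 1-step routes that fits.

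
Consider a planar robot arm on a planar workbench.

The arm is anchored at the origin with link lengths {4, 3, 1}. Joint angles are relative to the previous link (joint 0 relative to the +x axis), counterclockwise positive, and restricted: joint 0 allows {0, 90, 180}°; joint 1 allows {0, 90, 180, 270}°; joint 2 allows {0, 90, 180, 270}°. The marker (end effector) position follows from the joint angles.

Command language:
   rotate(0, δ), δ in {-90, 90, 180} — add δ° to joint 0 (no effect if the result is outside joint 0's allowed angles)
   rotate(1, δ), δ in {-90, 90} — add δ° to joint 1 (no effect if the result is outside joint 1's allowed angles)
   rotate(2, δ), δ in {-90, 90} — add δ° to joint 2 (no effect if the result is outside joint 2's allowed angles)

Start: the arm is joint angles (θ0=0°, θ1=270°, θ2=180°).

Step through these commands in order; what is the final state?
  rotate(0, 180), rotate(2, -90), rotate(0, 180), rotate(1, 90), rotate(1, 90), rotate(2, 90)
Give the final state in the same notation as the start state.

t0: joint angles (θ0=0°, θ1=270°, θ2=180°)
t=1 rotate(0, 180) ⇒ joint angles (θ0=180°, θ1=270°, θ2=180°)
t=2 rotate(2, -90) ⇒ joint angles (θ0=180°, θ1=270°, θ2=90°)
t=3 rotate(0, 180) ⇒ joint angles (θ0=0°, θ1=270°, θ2=90°)
t=4 rotate(1, 90) ⇒ joint angles (θ0=0°, θ1=0°, θ2=90°)
t=5 rotate(1, 90) ⇒ joint angles (θ0=0°, θ1=90°, θ2=90°)
t=6 rotate(2, 90) ⇒ joint angles (θ0=0°, θ1=90°, θ2=180°)

joint angles (θ0=0°, θ1=90°, θ2=180°)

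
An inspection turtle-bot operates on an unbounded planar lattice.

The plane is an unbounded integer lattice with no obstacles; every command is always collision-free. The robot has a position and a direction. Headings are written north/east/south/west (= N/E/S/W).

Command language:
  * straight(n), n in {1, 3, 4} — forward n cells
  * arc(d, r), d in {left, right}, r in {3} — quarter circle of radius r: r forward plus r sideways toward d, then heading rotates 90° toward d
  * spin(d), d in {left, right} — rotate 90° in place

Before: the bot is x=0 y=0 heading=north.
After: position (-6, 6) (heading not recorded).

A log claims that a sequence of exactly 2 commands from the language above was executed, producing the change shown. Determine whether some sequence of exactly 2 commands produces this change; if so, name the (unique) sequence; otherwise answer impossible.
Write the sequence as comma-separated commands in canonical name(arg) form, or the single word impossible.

key: running arc(right, 3) before arc(left, 3) would end elsewhere — order is forced
begin: x=0 y=0 heading=north
1. arc(left, 3) → x=-3 y=3 heading=west
2. arc(right, 3) → x=-6 y=6 heading=north
all 49 alternatives checked — unique.

arc(left, 3), arc(right, 3)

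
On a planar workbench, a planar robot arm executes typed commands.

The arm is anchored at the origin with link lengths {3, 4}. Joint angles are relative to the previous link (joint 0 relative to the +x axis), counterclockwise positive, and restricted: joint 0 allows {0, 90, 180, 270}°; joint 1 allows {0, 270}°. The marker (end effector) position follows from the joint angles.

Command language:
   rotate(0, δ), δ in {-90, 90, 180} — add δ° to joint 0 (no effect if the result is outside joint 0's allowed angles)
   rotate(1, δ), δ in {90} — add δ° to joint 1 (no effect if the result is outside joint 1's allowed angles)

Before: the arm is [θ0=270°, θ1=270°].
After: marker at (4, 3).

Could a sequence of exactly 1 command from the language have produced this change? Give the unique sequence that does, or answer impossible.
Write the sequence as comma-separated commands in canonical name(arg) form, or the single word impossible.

rotate(0, 180)

initial: [θ0=270°, θ1=270°]
t=1 rotate(0, 180) ⇒ [θ0=90°, θ1=270°]
no other 1-command option fits: unique.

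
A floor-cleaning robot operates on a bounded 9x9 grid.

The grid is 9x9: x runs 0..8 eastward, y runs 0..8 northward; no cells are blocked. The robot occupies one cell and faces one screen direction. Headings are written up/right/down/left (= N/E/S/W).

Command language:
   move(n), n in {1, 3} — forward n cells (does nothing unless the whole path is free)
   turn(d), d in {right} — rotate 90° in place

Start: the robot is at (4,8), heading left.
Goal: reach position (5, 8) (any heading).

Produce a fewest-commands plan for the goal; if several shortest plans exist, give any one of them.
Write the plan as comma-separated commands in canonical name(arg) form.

turn(right), turn(right), move(1)

begin: at (4,8), heading left
step 1 (turn(right)): at (4,8), heading up
step 2 (turn(right)): at (4,8), heading right
step 3 (move(1)): at (5,8), heading right
shorter routes all fall short; 3 is best.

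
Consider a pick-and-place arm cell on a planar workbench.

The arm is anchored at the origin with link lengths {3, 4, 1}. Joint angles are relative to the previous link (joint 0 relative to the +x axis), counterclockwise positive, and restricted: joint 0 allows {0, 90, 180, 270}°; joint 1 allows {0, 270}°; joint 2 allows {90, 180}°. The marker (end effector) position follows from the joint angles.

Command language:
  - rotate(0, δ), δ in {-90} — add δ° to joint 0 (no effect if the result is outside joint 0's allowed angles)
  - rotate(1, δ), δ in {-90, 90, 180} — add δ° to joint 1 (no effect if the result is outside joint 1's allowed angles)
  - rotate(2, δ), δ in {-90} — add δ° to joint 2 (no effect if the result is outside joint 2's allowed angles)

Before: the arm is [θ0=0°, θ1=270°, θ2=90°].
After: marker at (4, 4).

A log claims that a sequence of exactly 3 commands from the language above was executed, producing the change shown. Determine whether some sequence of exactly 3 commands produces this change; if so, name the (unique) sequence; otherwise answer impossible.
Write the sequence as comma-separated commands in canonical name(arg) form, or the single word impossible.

rotate(0, -90), rotate(0, -90), rotate(0, -90)

t0: [θ0=0°, θ1=270°, θ2=90°]
1. rotate(0, -90) → [θ0=270°, θ1=270°, θ2=90°]
2. rotate(0, -90) → [θ0=180°, θ1=270°, θ2=90°]
3. rotate(0, -90) → [θ0=90°, θ1=270°, θ2=90°]
all 125 alternatives checked — unique.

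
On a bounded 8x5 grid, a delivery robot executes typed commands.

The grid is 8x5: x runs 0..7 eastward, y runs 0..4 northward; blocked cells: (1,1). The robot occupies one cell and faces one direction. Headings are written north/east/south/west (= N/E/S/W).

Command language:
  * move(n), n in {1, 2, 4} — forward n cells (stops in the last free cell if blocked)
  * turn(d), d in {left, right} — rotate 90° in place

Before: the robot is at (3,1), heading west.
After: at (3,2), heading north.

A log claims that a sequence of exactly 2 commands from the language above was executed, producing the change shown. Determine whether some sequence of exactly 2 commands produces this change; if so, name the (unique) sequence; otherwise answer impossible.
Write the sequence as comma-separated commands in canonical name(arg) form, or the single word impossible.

key: running move(1) before turn(right) would end elsewhere — order is forced
from: at (3,1), heading west
[1] after turn(right): at (3,1), heading north
[2] after move(1): at (3,2), heading north
uniquely the one of 25 2-step routes that fits.

turn(right), move(1)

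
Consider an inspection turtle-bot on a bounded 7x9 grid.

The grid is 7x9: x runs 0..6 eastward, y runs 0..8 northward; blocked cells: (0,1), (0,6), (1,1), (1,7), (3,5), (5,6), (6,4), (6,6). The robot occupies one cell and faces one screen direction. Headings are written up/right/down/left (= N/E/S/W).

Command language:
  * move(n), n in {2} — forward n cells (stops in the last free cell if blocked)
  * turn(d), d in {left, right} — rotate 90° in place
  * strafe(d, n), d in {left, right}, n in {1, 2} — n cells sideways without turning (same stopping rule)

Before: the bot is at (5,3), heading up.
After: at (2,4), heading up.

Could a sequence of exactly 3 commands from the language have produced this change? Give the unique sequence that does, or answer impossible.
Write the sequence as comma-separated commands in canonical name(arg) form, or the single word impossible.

key: still facing N at the end — nothing in the sequence rotates
t0: at (5,3), heading up
step 1 (strafe(left, 2)): at (3,3), heading up
step 2 (move(2)): at (3,4), heading up
step 3 (strafe(left, 1)): at (2,4), heading up
all 343 alternatives checked — unique.

strafe(left, 2), move(2), strafe(left, 1)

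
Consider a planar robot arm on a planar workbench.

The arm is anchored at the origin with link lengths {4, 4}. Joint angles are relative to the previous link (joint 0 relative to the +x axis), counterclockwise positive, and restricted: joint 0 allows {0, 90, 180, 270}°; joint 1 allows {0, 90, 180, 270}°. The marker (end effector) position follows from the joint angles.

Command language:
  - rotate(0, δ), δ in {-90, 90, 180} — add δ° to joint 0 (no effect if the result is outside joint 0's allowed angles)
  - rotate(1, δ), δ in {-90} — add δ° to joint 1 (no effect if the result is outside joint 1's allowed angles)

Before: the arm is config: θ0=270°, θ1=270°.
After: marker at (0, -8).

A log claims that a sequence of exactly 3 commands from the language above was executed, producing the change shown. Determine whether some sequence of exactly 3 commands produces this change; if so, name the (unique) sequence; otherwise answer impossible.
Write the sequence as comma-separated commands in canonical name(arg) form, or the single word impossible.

t0: config: θ0=270°, θ1=270°
[1] after rotate(1, -90): config: θ0=270°, θ1=180°
[2] after rotate(1, -90): config: θ0=270°, θ1=90°
[3] after rotate(1, -90): config: θ0=270°, θ1=0°
all 64 alternatives checked — unique.

rotate(1, -90), rotate(1, -90), rotate(1, -90)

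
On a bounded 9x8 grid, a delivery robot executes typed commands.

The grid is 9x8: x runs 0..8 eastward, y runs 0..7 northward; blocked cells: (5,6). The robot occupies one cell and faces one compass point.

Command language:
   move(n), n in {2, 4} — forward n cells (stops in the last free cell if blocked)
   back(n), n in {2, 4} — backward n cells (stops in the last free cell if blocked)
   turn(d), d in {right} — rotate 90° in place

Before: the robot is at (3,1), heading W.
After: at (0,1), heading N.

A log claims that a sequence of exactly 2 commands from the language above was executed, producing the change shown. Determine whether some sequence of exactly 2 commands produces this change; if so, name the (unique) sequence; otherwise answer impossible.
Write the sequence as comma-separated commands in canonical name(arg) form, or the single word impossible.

key: cell and facing (now N) both changed — the 2 commands mix motion and turning
t0: at (3,1), heading W
[1] after move(4): at (0,1), heading W
[2] after turn(right): at (0,1), heading N
no other 2-command option fits: unique.

move(4), turn(right)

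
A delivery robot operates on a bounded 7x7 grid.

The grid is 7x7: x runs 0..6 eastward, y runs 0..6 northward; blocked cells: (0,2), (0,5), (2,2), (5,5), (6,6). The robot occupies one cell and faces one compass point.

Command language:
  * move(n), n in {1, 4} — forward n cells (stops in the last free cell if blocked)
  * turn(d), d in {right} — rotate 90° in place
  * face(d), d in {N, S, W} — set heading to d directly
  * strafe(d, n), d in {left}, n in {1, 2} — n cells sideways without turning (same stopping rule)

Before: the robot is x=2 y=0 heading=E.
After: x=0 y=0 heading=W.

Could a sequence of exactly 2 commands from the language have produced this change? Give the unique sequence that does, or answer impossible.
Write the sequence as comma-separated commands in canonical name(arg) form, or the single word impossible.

face(W), move(4)

key: order matters: swapping face(W) and move(4) lands elsewhere
t0: x=2 y=0 heading=E
1. face(W) → x=2 y=0 heading=W
2. move(4) → x=0 y=0 heading=W
no other 2-command option fits: unique.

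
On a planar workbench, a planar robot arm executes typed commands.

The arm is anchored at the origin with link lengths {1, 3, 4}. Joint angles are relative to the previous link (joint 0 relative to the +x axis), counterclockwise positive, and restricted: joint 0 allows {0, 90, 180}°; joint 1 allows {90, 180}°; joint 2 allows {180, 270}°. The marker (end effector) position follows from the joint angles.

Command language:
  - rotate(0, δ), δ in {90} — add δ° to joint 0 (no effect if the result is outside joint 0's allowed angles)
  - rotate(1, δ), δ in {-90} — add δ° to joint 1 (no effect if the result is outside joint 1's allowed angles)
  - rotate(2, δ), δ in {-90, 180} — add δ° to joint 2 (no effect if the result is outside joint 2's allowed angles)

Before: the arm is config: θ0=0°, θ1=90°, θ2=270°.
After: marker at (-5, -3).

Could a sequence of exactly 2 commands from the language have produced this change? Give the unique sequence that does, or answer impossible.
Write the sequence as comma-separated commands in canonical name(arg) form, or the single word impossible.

initial: config: θ0=0°, θ1=90°, θ2=270°
t=1 rotate(0, 90) ⇒ config: θ0=90°, θ1=90°, θ2=270°
t=2 rotate(0, 90) ⇒ config: θ0=180°, θ1=90°, θ2=270°
uniquely the one of 16 2-step routes that fits.

rotate(0, 90), rotate(0, 90)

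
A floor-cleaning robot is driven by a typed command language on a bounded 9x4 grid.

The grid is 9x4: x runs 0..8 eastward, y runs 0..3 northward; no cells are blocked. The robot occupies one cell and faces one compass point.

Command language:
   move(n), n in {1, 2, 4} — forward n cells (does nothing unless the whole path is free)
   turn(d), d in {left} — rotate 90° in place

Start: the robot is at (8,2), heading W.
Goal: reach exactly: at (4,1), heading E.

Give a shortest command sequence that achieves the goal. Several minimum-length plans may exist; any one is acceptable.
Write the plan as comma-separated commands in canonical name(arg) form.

start: at (8,2), heading W
1. move(4) → at (4,2), heading W
2. turn(left) → at (4,2), heading S
3. move(1) → at (4,1), heading S
4. turn(left) → at (4,1), heading E
minimal: 4 command(s), checked below 4.

move(4), turn(left), move(1), turn(left)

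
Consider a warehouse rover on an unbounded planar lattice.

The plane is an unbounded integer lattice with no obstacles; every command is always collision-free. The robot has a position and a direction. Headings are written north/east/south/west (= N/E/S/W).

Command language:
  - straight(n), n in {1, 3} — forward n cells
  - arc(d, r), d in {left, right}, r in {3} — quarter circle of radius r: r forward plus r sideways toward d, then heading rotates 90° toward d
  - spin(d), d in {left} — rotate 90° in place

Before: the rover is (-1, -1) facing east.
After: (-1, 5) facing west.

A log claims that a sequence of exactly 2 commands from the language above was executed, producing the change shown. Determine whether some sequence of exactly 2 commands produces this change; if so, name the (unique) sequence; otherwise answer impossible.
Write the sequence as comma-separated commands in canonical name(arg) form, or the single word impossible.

arc(left, 3), arc(left, 3)

key: cell and facing (now W) both changed — the 2 commands mix motion and turning
from: (-1, -1) facing east
[1] after arc(left, 3): (2, 2) facing north
[2] after arc(left, 3): (-1, 5) facing west
no other 2-command option fits: unique.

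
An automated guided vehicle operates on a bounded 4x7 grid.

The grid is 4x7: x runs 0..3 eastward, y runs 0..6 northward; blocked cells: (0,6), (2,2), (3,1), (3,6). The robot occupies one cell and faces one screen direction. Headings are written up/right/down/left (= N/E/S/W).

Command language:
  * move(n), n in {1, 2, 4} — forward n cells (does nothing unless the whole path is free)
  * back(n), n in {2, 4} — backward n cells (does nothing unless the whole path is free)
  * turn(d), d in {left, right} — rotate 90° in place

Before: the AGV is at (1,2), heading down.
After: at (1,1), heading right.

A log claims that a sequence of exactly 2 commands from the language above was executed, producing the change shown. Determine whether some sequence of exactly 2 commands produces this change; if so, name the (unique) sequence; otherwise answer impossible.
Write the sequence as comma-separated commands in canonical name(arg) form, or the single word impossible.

key: running turn(left) before move(1) would end elsewhere — order is forced
from: at (1,2), heading down
t=1 move(1) ⇒ at (1,1), heading down
t=2 turn(left) ⇒ at (1,1), heading right
all 49 alternatives checked — unique.

move(1), turn(left)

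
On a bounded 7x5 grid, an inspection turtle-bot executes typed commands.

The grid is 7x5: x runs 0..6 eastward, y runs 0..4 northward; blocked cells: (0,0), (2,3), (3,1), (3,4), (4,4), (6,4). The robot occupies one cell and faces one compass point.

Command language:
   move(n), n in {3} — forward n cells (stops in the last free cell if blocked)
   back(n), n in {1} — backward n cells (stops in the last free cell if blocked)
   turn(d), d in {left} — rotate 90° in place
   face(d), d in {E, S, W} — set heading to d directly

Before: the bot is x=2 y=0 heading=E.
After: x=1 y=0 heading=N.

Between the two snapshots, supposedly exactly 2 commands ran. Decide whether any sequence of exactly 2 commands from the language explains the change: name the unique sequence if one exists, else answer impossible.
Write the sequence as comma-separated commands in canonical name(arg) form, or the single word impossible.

back(1), turn(left)

key: cell and facing (now N) both changed — the 2 commands mix motion and turning
begin: x=2 y=0 heading=E
t=1 back(1) ⇒ x=1 y=0 heading=E
t=2 turn(left) ⇒ x=1 y=0 heading=N
uniquely the one of 36 2-step routes that fits.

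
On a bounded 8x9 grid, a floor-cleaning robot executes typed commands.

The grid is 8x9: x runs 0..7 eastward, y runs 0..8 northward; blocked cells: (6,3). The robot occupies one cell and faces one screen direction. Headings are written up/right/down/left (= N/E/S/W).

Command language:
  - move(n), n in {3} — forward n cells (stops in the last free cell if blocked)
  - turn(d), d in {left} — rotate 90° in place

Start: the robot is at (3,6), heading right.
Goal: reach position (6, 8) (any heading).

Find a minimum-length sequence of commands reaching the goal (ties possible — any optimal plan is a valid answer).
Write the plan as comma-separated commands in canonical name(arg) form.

initial: at (3,6), heading right
[1] after move(3): at (6,6), heading right
[2] after turn(left): at (6,6), heading up
[3] after move(3): at (6,8), heading up
nothing shorter than 3 reaches the goal.

move(3), turn(left), move(3)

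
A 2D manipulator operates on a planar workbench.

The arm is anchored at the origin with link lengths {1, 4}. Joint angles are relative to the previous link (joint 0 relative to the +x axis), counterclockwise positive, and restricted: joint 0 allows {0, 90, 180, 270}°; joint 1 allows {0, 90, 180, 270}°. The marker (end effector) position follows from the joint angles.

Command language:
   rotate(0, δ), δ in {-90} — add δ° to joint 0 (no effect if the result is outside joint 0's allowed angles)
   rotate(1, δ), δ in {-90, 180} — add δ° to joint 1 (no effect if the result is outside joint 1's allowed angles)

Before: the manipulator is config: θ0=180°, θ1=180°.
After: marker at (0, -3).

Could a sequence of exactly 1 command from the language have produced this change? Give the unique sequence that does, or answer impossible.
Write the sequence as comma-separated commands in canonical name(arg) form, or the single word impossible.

rotate(0, -90)

from: config: θ0=180°, θ1=180°
[1] after rotate(0, -90): config: θ0=90°, θ1=180°
all 3 alternatives checked — unique.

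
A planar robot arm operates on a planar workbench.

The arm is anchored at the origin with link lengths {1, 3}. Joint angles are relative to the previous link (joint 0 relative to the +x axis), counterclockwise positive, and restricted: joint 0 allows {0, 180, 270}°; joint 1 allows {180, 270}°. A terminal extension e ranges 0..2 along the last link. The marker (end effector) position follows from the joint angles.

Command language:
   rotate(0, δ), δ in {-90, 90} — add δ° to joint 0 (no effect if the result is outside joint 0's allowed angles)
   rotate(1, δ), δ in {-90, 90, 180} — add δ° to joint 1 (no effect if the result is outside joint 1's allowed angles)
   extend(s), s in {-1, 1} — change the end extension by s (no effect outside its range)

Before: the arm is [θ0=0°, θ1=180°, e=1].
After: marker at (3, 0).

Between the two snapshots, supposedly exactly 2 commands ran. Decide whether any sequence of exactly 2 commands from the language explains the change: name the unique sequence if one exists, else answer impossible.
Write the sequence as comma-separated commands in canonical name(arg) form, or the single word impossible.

rotate(0, -90), rotate(0, -90)

initial: [θ0=0°, θ1=180°, e=1]
[1] after rotate(0, -90): [θ0=270°, θ1=180°, e=1]
[2] after rotate(0, -90): [θ0=180°, θ1=180°, e=1]
no rival 2-sequence matches.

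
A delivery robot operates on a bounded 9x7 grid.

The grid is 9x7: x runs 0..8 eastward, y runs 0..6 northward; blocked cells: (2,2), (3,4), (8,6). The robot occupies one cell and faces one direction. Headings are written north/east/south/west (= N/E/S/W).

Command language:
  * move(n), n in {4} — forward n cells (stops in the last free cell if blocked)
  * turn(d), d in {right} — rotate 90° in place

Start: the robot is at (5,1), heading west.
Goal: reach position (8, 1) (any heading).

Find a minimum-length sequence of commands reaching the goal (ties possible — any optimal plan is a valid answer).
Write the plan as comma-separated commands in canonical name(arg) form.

turn(right), turn(right), move(4)

start: at (5,1), heading west
[1] after turn(right): at (5,1), heading north
[2] after turn(right): at (5,1), heading east
[3] after move(4): at (8,1), heading east
no 2-step plan works, so 3 is optimal.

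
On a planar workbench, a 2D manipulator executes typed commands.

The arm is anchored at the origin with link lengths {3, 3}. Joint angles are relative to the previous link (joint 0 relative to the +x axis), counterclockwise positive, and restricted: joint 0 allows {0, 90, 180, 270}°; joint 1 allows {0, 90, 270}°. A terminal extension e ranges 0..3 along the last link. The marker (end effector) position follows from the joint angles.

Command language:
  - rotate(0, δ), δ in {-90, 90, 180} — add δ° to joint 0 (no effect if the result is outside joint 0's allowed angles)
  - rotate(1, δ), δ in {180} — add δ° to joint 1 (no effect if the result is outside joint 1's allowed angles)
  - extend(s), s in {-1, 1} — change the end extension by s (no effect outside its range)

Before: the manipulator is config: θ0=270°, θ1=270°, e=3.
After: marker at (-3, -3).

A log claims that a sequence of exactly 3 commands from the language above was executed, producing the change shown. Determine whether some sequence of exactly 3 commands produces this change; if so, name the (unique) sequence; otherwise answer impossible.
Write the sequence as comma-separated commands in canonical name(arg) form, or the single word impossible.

begin: config: θ0=270°, θ1=270°, e=3
1. extend(-1) → config: θ0=270°, θ1=270°, e=2
2. extend(-1) → config: θ0=270°, θ1=270°, e=1
3. extend(-1) → config: θ0=270°, θ1=270°, e=0
uniquely the one of 216 3-step routes that fits.

extend(-1), extend(-1), extend(-1)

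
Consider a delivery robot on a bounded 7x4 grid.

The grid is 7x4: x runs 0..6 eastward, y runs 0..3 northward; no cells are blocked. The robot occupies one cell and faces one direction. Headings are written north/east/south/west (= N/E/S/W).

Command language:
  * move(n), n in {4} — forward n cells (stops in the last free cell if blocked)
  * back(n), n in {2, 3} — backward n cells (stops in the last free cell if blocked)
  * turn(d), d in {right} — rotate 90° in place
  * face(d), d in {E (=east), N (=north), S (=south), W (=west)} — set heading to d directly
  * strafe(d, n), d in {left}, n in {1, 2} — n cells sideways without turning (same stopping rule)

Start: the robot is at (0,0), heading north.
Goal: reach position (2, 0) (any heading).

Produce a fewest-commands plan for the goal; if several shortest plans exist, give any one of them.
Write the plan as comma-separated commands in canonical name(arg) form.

begin: at (0,0), heading north
t=1 face(S) ⇒ at (0,0), heading south
t=2 strafe(left, 2) ⇒ at (2,0), heading south
no 1-step plan works, so 2 is optimal.

face(S), strafe(left, 2)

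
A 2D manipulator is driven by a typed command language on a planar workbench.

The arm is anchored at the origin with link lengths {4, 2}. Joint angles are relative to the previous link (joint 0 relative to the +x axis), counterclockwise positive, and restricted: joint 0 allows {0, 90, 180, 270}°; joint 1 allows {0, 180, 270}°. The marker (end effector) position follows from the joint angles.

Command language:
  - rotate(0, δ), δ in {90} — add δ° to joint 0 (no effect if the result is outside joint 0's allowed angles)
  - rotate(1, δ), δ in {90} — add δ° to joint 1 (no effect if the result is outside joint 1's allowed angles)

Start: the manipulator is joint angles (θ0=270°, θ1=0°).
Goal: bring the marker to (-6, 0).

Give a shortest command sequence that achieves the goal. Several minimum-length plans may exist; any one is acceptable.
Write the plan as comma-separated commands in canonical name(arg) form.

rotate(0, 90), rotate(0, 90), rotate(0, 90)

initial: joint angles (θ0=270°, θ1=0°)
[1] after rotate(0, 90): joint angles (θ0=0°, θ1=0°)
[2] after rotate(0, 90): joint angles (θ0=90°, θ1=0°)
[3] after rotate(0, 90): joint angles (θ0=180°, θ1=0°)
no 2-step plan works, so 3 is optimal.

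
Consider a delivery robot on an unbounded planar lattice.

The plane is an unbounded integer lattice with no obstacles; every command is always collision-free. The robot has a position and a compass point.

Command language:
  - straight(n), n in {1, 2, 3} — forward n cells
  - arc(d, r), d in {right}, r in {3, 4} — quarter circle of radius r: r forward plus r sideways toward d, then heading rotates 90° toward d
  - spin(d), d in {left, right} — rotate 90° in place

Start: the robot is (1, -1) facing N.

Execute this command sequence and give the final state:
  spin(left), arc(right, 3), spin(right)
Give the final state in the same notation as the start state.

start: (1, -1) facing N
step 1 (spin(left)): (1, -1) facing W
step 2 (arc(right, 3)): (-2, 2) facing N
step 3 (spin(right)): (-2, 2) facing E

(-2, 2) facing E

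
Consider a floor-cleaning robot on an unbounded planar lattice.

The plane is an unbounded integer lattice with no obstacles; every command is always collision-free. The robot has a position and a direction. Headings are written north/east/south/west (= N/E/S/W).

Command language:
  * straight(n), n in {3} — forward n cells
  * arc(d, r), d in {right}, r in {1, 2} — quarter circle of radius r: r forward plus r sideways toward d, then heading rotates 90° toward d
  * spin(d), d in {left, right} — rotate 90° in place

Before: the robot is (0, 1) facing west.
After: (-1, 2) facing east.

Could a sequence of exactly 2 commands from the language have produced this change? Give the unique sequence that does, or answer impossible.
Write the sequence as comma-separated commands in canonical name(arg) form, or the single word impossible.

key: running spin(right) before arc(right, 1) would end elsewhere — order is forced
t0: (0, 1) facing west
t=1 arc(right, 1) ⇒ (-1, 2) facing north
t=2 spin(right) ⇒ (-1, 2) facing east
uniquely the one of 25 2-step routes that fits.

arc(right, 1), spin(right)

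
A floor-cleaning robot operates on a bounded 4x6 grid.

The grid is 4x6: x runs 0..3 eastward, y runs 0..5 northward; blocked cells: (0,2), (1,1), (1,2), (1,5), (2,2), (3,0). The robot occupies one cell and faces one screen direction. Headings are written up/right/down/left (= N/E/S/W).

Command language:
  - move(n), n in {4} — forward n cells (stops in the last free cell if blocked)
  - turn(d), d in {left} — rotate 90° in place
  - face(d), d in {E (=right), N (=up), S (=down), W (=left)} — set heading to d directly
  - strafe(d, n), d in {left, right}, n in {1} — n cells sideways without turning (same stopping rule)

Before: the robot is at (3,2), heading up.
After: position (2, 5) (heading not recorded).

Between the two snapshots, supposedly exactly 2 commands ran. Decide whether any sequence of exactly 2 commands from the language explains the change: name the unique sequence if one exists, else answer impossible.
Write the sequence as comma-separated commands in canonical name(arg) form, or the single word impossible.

key: move(4) runs into the grid edge before its full distance
start: at (3,2), heading up
step 1 (move(4)): at (3,5), heading up
step 2 (strafe(left, 1)): at (2,5), heading up
no rival 2-sequence matches.

move(4), strafe(left, 1)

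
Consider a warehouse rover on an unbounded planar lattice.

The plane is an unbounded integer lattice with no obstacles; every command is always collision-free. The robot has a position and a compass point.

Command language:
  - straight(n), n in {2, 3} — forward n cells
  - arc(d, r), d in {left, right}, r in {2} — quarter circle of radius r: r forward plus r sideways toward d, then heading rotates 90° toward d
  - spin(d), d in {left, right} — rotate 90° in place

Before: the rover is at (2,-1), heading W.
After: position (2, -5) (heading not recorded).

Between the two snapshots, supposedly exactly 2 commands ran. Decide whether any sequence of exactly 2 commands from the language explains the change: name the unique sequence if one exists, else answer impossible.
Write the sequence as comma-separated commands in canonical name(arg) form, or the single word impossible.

arc(left, 2), arc(left, 2)

initial: at (2,-1), heading W
step 1 (arc(left, 2)): at (0,-3), heading S
step 2 (arc(left, 2)): at (2,-5), heading E
no rival 2-sequence matches.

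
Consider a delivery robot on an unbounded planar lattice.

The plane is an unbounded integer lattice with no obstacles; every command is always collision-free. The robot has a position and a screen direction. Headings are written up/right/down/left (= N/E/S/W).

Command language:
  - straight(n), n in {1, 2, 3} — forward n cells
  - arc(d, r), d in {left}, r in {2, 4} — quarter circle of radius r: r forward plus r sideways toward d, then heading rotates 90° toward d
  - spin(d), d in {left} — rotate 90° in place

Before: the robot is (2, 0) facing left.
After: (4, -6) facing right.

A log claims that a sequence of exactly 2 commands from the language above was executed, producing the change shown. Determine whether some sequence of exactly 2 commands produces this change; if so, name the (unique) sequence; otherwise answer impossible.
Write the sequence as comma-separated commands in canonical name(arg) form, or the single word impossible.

arc(left, 2), arc(left, 4)

key: position moved to (4,-6) AND the heading swung to E — translation plus rotation needed
t0: (2, 0) facing left
step 1 (arc(left, 2)): (0, -2) facing down
step 2 (arc(left, 4)): (4, -6) facing right
all 36 alternatives checked — unique.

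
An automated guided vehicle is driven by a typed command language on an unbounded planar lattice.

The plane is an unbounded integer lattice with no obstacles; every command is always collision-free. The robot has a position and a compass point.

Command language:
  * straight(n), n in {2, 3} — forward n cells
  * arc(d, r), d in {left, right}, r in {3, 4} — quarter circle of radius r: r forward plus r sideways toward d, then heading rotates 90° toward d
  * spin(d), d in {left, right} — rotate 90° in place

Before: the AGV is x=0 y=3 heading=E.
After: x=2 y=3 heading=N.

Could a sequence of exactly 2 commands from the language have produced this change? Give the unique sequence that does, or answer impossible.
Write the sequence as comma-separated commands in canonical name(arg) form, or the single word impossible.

straight(2), spin(left)

key: order matters: swapping straight(2) and spin(left) lands elsewhere
t0: x=0 y=3 heading=E
t=1 straight(2) ⇒ x=2 y=3 heading=E
t=2 spin(left) ⇒ x=2 y=3 heading=N
no rival 2-sequence matches.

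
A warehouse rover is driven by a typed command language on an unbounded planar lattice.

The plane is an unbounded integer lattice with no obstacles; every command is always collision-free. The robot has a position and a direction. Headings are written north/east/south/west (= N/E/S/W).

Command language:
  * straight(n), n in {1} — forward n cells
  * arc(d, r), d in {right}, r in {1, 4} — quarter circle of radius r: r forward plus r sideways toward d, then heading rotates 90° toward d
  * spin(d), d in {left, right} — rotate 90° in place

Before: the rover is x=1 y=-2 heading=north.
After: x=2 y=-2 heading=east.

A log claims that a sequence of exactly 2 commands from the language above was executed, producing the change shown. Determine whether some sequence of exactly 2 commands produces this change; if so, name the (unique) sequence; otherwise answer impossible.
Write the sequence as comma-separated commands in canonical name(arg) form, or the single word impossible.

spin(right), straight(1)

key: order matters: swapping spin(right) and straight(1) lands elsewhere
from: x=1 y=-2 heading=north
1. spin(right) → x=1 y=-2 heading=east
2. straight(1) → x=2 y=-2 heading=east
no other 2-command option fits: unique.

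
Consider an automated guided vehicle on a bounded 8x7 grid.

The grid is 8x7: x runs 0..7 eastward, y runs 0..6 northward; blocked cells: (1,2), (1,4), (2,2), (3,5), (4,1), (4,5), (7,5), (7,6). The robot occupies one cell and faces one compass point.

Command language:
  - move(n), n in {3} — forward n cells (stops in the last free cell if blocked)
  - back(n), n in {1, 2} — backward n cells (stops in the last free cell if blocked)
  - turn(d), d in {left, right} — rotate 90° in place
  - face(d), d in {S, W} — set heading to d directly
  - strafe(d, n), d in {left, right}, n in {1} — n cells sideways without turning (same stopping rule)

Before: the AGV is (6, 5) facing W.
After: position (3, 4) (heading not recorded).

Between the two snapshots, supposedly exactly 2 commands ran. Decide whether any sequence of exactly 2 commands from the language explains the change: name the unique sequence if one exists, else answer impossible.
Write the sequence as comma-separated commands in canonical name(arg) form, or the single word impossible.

key: order matters: swapping strafe(left, 1) and move(3) lands elsewhere
initial: (6, 5) facing W
1. strafe(left, 1) → (6, 4) facing W
2. move(3) → (3, 4) facing W
no other 2-command option fits: unique.

strafe(left, 1), move(3)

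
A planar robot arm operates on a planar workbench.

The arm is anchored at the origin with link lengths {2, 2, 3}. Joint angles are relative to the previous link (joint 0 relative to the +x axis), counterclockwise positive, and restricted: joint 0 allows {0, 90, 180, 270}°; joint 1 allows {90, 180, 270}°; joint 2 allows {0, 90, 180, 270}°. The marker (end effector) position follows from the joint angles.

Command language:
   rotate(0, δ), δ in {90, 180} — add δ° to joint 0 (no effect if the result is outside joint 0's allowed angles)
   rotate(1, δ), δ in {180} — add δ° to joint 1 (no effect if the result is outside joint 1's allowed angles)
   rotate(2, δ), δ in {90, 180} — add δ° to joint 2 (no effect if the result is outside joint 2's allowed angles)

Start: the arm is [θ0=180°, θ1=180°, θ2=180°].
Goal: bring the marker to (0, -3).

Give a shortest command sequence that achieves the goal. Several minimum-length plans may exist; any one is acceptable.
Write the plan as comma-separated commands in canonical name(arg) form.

rotate(0, 90)

from: [θ0=180°, θ1=180°, θ2=180°]
t=1 rotate(0, 90) ⇒ [θ0=270°, θ1=180°, θ2=180°]
shorter routes all fall short; 1 is best.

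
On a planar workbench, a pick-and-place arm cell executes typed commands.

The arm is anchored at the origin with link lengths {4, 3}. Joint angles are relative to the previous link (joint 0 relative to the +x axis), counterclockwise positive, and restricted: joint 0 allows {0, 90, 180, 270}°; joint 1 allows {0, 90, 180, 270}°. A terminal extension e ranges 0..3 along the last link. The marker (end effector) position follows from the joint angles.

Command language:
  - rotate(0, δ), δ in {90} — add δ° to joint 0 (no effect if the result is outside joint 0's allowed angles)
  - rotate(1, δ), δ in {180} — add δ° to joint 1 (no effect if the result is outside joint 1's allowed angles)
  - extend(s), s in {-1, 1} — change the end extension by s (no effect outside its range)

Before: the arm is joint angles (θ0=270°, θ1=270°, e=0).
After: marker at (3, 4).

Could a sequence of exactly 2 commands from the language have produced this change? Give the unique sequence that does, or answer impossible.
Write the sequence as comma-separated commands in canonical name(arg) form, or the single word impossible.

initial: joint angles (θ0=270°, θ1=270°, e=0)
[1] after rotate(0, 90): joint angles (θ0=0°, θ1=270°, e=0)
[2] after rotate(0, 90): joint angles (θ0=90°, θ1=270°, e=0)
no other 2-command option fits: unique.

rotate(0, 90), rotate(0, 90)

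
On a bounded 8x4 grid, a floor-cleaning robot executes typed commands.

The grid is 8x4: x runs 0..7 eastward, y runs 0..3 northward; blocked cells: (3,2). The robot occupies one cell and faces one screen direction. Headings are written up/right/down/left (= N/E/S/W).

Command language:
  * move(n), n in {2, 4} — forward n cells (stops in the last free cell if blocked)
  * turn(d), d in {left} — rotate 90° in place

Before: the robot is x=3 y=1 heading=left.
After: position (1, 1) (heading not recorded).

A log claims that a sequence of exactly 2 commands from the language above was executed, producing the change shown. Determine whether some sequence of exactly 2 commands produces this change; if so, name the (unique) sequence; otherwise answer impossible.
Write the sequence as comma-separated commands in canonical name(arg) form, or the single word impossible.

key: order matters: swapping move(2) and turn(left) lands elsewhere
t0: x=3 y=1 heading=left
1. move(2) → x=1 y=1 heading=left
2. turn(left) → x=1 y=1 heading=down
no other 2-command option fits: unique.

move(2), turn(left)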